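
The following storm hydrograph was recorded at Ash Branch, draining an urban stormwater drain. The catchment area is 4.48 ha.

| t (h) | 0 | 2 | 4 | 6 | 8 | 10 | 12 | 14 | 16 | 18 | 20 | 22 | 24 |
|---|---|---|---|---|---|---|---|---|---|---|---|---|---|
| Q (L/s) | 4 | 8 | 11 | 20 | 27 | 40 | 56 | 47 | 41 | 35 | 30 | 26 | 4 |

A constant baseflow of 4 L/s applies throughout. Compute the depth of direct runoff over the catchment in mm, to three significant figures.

d ≈ 47.7 mm

Direct runoff: 0.0, 4.0, 7.0, 16.0, 23.0, 36.0, 52.0, 43.0, 37.0, 31.0, 26.0, 22.0, 0.0 L/s; ΣQ_DR = 297.0 L/s.
V = ΣQ_DR · Δt = 297.0 × 7200 s = 2.138 × 10^6 L.
Over A = 4.48 ha, depth = V / A = 47.7 mm.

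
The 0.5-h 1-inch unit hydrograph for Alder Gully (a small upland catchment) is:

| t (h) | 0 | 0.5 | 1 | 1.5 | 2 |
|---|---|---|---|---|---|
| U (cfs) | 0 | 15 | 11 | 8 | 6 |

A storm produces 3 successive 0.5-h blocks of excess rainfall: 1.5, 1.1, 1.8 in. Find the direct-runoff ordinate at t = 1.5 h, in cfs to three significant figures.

By discrete convolution, Q_j = Σ (P_i / 1 in) · U_{j−i}.
At t = 1.5 h (j=3): Q = (1.5/1)·8 + (1.1/1)·11 + (1.8/1)·15 = 51.1 cfs.

Q ≈ 51.1 cfs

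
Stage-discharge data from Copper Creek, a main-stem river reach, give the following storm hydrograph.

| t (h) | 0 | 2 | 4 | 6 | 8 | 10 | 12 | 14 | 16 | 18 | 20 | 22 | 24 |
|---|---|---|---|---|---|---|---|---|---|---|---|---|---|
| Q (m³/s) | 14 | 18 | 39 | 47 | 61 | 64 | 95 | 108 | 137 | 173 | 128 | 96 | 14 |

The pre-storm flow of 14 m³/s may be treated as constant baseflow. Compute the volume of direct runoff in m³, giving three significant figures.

Direct-runoff ordinates (Q − Q_b): 0.0, 4.0, 25.0, 33.0, 47.0, 50.0, 81.0, 94.0, 123.0, 159.0, 114.0, 82.0, 0.0 m³/s.
ΣQ_DR = 812.0 m³/s.
With Δt = 2 h = 7200 s, V = ΣQ_DR · Δt = 812.0 × 7200 = 5.85 × 10^6 m³.

V ≈ 5.85 × 10^6 m³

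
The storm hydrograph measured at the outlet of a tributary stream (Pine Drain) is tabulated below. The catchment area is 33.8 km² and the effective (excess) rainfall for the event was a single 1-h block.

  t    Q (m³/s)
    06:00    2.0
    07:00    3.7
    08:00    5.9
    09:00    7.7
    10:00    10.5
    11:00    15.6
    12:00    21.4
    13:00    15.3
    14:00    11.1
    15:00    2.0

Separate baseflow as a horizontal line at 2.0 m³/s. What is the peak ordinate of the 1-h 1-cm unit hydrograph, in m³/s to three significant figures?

U_p ≈ 24.2 m³/s

Direct runoff: 0.0, 1.7, 3.9, 5.7, 8.5, 13.6, 19.4, 13.3, 9.1, 0.0 m³/s; ΣQ_DR = 75.20 m³/s, peak = 19.4 m³/s.
Runoff depth d = ΣQ_DR·Δt / A = 75.20 × 3600 / (33.8 km²) = 8.009 mm.
The 1-cm UH is the DRH scaled by (10 mm)/d, so U_p = 19.4 × 10/8.009 = 24.2 m³/s.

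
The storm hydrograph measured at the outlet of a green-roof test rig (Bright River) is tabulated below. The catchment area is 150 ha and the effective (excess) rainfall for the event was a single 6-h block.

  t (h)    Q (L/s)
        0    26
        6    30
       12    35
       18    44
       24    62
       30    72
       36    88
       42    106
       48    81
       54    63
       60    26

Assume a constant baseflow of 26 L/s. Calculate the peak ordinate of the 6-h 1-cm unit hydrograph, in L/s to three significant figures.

Direct runoff: 0.0, 4.0, 9.0, 18.0, 36.0, 46.0, 62.0, 80.0, 55.0, 37.0, 0.0 L/s; ΣQ_DR = 347.0 L/s, peak = 80.0 L/s.
Runoff depth d = ΣQ_DR·Δt / A = 347.0 × 21600 / (150 ha) = 4.997 mm.
The 1-cm UH is the DRH scaled by (10 mm)/d, so U_p = 80.0 × 10/4.997 = 160 L/s.

U_p ≈ 160 L/s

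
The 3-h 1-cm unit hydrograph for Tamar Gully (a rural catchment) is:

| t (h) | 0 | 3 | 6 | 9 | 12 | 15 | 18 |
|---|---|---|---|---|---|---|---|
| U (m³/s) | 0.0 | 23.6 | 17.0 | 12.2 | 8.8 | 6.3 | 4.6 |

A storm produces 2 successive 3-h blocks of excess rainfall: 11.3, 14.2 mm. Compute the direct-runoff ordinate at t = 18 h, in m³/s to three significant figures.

Q ≈ 14.1 m³/s

By discrete convolution, Q_j = Σ (P_i / 10 mm) · U_{j−i}.
At t = 18 h (j=6): Q = (11.3/10)·4.6 + (14.2/10)·6.3 = 14.1 m³/s.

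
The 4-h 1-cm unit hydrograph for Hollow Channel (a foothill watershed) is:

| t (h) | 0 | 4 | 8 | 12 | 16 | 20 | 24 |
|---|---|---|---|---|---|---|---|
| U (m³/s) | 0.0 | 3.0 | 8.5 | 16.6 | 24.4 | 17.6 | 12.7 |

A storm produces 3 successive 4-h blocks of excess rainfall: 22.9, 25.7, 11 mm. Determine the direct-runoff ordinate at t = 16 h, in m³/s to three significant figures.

By discrete convolution, Q_j = Σ (P_i / 10 mm) · U_{j−i}.
At t = 16 h (j=4): Q = (22.9/10)·24.4 + (25.7/10)·16.6 + (11/10)·8.5 = 108 m³/s.

Q ≈ 108 m³/s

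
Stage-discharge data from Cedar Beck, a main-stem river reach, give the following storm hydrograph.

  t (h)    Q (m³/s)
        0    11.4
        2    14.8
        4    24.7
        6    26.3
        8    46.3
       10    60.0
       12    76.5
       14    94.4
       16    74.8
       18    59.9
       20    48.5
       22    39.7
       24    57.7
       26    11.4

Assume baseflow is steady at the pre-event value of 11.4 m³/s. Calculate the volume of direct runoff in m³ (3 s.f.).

V ≈ 3.50 × 10^6 m³

Direct-runoff ordinates (Q − Q_b): 0.0, 3.4, 13.3, 14.9, 34.9, 48.6, 65.1, 83.0, 63.4, 48.5, 37.1, 28.3, 46.3, 0.0 m³/s.
ΣQ_DR = 486.8 m³/s.
With Δt = 2 h = 7200 s, V = ΣQ_DR · Δt = 486.8 × 7200 = 3.50 × 10^6 m³.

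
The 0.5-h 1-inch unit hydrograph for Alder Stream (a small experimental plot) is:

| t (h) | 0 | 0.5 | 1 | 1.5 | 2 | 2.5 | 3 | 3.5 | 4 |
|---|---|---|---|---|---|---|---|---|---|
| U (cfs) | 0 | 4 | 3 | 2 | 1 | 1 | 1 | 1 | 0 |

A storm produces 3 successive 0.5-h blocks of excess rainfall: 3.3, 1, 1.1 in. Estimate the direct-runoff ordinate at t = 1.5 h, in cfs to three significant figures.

Q ≈ 14.0 cfs

By discrete convolution, Q_j = Σ (P_i / 1 in) · U_{j−i}.
At t = 1.5 h (j=3): Q = (3.3/1)·2 + (1/1)·3 + (1.1/1)·4 = 14.0 cfs.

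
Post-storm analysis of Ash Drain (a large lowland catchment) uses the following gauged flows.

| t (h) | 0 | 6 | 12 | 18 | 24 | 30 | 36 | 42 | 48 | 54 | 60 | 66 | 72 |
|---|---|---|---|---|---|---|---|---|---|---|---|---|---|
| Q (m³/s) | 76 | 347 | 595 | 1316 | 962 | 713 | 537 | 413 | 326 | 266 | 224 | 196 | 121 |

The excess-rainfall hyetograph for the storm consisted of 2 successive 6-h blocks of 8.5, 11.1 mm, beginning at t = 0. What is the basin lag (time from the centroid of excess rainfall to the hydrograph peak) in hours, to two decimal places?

Centroid of excess rainfall: t_c = Σ P_i·t̄_i / ΣP_i = 6.3980 h (block centres at 3, 9 h).
Hydrograph peak occurs at t = 18 h, so basin lag t_L = 18 − 6.3980 = 11.60 h.

t_L ≈ 11.60 h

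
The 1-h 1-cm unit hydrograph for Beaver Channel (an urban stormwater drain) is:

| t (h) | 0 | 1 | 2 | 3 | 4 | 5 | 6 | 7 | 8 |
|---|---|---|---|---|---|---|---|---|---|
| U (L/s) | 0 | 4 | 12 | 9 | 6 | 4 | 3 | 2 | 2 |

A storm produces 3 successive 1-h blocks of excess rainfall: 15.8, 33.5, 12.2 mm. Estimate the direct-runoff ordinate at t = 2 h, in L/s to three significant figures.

Q ≈ 32.4 L/s

By discrete convolution, Q_j = Σ (P_i / 10 mm) · U_{j−i}.
At t = 2 h (j=2): Q = (15.8/10)·12 + (33.5/10)·4 + (12.2/10)·0 = 32.4 L/s.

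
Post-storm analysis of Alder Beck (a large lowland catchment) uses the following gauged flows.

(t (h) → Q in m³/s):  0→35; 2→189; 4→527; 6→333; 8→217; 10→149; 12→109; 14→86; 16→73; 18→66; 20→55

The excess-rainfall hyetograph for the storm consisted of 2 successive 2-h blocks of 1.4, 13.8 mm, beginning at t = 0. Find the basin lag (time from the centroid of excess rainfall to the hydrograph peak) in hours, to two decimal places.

Centroid of excess rainfall: t_c = Σ P_i·t̄_i / ΣP_i = 2.8158 h (block centres at 1, 3 h).
Hydrograph peak occurs at t = 4 h, so basin lag t_L = 4 − 2.8158 = 1.18 h.

t_L ≈ 1.18 h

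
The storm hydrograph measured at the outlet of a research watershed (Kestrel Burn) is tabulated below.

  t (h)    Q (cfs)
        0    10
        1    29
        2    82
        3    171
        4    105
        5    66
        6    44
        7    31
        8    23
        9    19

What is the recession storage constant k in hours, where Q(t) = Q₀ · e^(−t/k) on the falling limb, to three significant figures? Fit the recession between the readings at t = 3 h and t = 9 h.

On the falling limb, Q drops from 171 to 19 cfs between t = 3 h and t = 9 h (Δt = 6 h).
k = −Δt / ln(Q₂/Q₁) = −6 / ln(19/171) = 2.73 h.

k ≈ 2.73 h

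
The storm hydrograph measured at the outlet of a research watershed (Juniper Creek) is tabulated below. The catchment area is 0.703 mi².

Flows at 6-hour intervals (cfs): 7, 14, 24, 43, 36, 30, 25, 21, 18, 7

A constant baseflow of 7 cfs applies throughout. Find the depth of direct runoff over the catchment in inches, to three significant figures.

Direct runoff: 0.0, 7.0, 17.0, 36.0, 29.0, 23.0, 18.0, 14.0, 11.0, 0.0 cfs; ΣQ_DR = 155.0 cfs.
V = ΣQ_DR · Δt = 155.0 × 21600 s = 3.348 × 10^6 ft³.
Over A = 0.703 mi², depth = V / A = 2.05 in.

d ≈ 2.05 in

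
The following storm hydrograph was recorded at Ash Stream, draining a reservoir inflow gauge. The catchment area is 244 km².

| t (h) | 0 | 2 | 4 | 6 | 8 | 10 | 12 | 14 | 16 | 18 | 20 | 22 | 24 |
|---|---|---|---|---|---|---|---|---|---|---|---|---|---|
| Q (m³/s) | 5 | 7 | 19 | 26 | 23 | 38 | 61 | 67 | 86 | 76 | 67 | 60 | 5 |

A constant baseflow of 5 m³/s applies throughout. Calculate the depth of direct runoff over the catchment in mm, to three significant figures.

Direct runoff: 0.0, 2.0, 14.0, 21.0, 18.0, 33.0, 56.0, 62.0, 81.0, 71.0, 62.0, 55.0, 0.0 m³/s; ΣQ_DR = 475.0 m³/s.
V = ΣQ_DR · Δt = 475.0 × 7200 s = 3.420 × 10^6 m³.
Over A = 244 km², depth = V / A = 14.0 mm.

d ≈ 14.0 mm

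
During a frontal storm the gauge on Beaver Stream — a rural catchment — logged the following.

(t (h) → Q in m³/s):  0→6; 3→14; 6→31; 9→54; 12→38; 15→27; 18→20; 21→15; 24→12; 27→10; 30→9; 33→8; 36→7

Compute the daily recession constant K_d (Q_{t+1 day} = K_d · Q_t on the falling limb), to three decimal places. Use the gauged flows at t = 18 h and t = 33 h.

Between t = 18 h and t = 33 h the flow falls from 20 to 8 m³/s over 5×3 h = 15 h.
Per-interval ratio K = (8/20)^(1/5) = 0.8326; K_d = K^(24/3) = 0.231.

K_d ≈ 0.231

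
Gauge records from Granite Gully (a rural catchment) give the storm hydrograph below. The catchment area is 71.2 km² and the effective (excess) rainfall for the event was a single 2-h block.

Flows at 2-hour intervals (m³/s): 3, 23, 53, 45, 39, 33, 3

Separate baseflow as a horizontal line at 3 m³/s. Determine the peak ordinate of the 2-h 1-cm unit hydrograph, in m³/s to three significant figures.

U_p ≈ 27.8 m³/s

Direct runoff: 0.0, 20.0, 50.0, 42.0, 36.0, 30.0, 0.0 m³/s; ΣQ_DR = 178.0 m³/s, peak = 50.0 m³/s.
Runoff depth d = ΣQ_DR·Δt / A = 178.0 × 7200 / (71.2 km²) = 18.00 mm.
The 1-cm UH is the DRH scaled by (10 mm)/d, so U_p = 50.0 × 10/18.00 = 27.8 m³/s.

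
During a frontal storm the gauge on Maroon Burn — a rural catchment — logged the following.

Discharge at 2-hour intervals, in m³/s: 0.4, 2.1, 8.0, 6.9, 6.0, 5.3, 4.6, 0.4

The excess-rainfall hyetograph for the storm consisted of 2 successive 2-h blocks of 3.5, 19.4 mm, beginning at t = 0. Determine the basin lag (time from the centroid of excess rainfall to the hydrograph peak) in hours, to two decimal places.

t_L ≈ 1.31 h

Centroid of excess rainfall: t_c = Σ P_i·t̄_i / ΣP_i = 2.6943 h (block centres at 1, 3 h).
Hydrograph peak occurs at t = 4 h, so basin lag t_L = 4 − 2.6943 = 1.31 h.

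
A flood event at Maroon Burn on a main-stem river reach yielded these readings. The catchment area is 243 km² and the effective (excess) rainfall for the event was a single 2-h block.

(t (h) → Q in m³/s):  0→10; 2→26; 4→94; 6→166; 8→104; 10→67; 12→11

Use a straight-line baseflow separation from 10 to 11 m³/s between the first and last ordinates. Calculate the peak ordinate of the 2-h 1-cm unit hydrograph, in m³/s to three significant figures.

Direct runoff: 0.00, 15.83, 83.67, 155.50, 93.33, 56.17, 0.00 m³/s; ΣQ_DR = 404.5 m³/s, peak = 155.50 m³/s.
Runoff depth d = ΣQ_DR·Δt / A = 404.5 × 7200 / (243 km²) = 11.99 mm.
The 1-cm UH is the DRH scaled by (10 mm)/d, so U_p = 155.50 × 10/11.99 = 130 m³/s.

U_p ≈ 130 m³/s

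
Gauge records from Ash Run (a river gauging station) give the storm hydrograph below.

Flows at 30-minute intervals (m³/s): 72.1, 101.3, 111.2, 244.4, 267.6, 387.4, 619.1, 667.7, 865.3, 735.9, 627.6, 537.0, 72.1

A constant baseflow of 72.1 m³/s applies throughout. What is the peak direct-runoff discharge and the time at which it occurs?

Q_p = 793.2 m³/s at t = 4 h

Subtracting baseflow gives direct-runoff ordinates: 0.0, 29.2, 39.1, 172.3, 195.5, 315.3, 547.0, 595.6, 793.2, 663.8, 555.5, 464.9, 0.0 m³/s.
The maximum is 793.2 m³/s, occurring at the reading for t = 4 h.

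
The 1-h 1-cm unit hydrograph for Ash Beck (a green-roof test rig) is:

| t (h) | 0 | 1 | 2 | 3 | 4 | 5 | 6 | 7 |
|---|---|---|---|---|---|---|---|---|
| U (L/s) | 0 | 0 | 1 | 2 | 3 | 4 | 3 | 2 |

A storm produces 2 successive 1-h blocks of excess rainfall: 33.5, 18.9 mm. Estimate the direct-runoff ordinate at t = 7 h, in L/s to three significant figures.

By discrete convolution, Q_j = Σ (P_i / 10 mm) · U_{j−i}.
At t = 7 h (j=7): Q = (33.5/10)·2 + (18.9/10)·3 = 12.4 L/s.

Q ≈ 12.4 L/s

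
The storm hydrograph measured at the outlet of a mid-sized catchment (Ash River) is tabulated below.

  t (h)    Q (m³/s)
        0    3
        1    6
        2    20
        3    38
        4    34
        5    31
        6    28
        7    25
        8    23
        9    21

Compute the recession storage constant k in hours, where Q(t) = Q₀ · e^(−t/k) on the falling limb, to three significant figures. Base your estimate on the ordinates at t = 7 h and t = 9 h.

On the falling limb, Q drops from 25 to 21 m³/s between t = 7 h and t = 9 h (Δt = 2 h).
k = −Δt / ln(Q₂/Q₁) = −2 / ln(21/25) = 11.5 h.

k ≈ 11.5 h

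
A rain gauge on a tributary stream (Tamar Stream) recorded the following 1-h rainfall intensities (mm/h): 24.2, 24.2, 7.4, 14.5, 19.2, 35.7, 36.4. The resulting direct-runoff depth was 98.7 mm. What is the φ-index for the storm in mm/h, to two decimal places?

φ ≈ 9.25 mm/h

Only the 6 blocks with intensity above φ contribute runoff: 24.2, 24.2, 14.5, 19.2, 35.7, 36.4 mm/h.
Σ(I−φ)·Δt = d  ⇒  (24.2+24.2+14.5+19.2+35.7+36.4 − 6φ)·1 = 98.7
φ = (154.2 − 98.7/1) / 6 = 9.25 mm/h.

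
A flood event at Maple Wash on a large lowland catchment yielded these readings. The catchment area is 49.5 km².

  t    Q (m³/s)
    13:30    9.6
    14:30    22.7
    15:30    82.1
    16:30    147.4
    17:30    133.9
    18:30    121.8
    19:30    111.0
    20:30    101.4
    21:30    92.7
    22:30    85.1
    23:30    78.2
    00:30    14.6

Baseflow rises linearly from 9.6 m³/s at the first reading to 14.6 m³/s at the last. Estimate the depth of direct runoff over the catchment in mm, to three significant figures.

Direct runoff: 0.00, 12.65, 71.59, 136.44, 122.48, 109.93, 98.67, 88.62, 79.46, 71.41, 64.05, 0.00 m³/s; ΣQ_DR = 855.3 m³/s.
V = ΣQ_DR · Δt = 855.3 × 3600 s = 3.079 × 10^6 m³.
Over A = 49.5 km², depth = V / A = 62.2 mm.

d ≈ 62.2 mm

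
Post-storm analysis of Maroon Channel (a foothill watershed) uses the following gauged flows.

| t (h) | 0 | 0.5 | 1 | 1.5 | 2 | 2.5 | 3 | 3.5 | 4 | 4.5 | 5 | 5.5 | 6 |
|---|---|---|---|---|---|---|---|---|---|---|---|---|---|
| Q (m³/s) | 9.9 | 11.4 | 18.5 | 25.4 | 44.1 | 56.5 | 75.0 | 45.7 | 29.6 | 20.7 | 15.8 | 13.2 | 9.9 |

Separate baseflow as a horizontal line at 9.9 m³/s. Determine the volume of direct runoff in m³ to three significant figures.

Direct-runoff ordinates (Q − Q_b): 0.0, 1.5, 8.6, 15.5, 34.2, 46.6, 65.1, 35.8, 19.7, 10.8, 5.9, 3.3, 0.0 m³/s.
ΣQ_DR = 247.0 m³/s.
With Δt = 0.5 h = 1800 s, V = ΣQ_DR · Δt = 247.0 × 1800 = 4.45 × 10^5 m³.

V ≈ 4.45 × 10^5 m³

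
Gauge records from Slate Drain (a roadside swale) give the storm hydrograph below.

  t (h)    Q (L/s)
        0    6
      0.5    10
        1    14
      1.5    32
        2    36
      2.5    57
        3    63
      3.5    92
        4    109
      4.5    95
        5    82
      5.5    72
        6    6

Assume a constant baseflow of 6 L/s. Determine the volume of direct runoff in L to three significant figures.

V ≈ 1.07 × 10^6 L

Direct-runoff ordinates (Q − Q_b): 0.0, 4.0, 8.0, 26.0, 30.0, 51.0, 57.0, 86.0, 103.0, 89.0, 76.0, 66.0, 0.0 L/s.
ΣQ_DR = 596.0 L/s.
With Δt = 0.5 h = 1800 s, V = ΣQ_DR · Δt = 596.0 × 1800 = 1.07 × 10^6 L.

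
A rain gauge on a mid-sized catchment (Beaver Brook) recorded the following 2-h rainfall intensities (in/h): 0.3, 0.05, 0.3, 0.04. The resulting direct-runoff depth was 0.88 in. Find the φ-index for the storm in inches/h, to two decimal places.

φ ≈ 0.08 in/h

Only the 2 blocks with intensity above φ contribute runoff: 0.3, 0.3 in/h.
Σ(I−φ)·Δt = d  ⇒  (0.3+0.3 − 2φ)·2 = 0.88
φ = (0.6000 − 0.88/2) / 2 = 0.08 in/h.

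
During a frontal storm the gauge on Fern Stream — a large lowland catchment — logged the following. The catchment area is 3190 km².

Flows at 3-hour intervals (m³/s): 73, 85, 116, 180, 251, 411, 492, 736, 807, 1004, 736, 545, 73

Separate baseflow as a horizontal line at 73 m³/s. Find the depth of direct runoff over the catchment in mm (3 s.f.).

d ≈ 15.4 mm

Direct runoff: 0.0, 12.0, 43.0, 107.0, 178.0, 338.0, 419.0, 663.0, 734.0, 931.0, 663.0, 472.0, 0.0 m³/s; ΣQ_DR = 4560 m³/s.
V = ΣQ_DR · Δt = 4560 × 10800 s = 4.925 × 10^7 m³.
Over A = 3190 km², depth = V / A = 15.4 mm.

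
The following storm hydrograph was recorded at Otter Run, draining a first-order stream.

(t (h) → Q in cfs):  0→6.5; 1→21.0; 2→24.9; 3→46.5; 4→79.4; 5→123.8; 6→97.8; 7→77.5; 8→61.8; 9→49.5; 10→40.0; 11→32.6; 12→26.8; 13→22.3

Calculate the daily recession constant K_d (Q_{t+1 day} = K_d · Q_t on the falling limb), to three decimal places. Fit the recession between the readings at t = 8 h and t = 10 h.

K_d ≈ 0.005

Between t = 8 h and t = 10 h the flow falls from 61.8 to 40.0 cfs over 2×1 h = 2 h.
Per-interval ratio K = (40.0/61.8)^(1/2) = 0.8045; K_d = K^(24/1) = 0.005.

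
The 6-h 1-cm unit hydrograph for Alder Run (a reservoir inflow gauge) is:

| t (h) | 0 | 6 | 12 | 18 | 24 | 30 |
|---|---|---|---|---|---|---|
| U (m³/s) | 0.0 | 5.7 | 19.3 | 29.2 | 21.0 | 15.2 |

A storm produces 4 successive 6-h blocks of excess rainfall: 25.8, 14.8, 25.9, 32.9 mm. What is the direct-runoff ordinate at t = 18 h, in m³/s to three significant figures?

By discrete convolution, Q_j = Σ (P_i / 10 mm) · U_{j−i}.
At t = 18 h (j=3): Q = (25.8/10)·29.2 + (14.8/10)·19.3 + (25.9/10)·5.7 + (32.9/10)·0.0 = 119 m³/s.

Q ≈ 119 m³/s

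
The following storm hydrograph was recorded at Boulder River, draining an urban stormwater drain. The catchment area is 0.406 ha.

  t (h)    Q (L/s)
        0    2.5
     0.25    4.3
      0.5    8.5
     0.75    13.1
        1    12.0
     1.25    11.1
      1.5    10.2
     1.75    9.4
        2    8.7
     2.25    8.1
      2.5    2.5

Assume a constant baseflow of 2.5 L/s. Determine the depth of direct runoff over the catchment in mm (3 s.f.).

d ≈ 13.9 mm

Direct runoff: 0.0, 1.8, 6.0, 10.6, 9.5, 8.6, 7.7, 6.9, 6.2, 5.6, 0.0 L/s; ΣQ_DR = 62.90 L/s.
V = ΣQ_DR · Δt = 62.90 × 900 s = 56610 L.
Over A = 0.406 ha, depth = V / A = 13.9 mm.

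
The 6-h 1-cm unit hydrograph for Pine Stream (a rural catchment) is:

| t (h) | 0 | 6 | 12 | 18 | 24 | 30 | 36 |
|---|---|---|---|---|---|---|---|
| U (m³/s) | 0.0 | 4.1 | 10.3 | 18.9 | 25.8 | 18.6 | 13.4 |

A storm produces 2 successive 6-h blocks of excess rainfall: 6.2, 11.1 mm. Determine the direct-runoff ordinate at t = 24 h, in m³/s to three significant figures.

Q ≈ 37.0 m³/s

By discrete convolution, Q_j = Σ (P_i / 10 mm) · U_{j−i}.
At t = 24 h (j=4): Q = (6.2/10)·25.8 + (11.1/10)·18.9 = 37.0 m³/s.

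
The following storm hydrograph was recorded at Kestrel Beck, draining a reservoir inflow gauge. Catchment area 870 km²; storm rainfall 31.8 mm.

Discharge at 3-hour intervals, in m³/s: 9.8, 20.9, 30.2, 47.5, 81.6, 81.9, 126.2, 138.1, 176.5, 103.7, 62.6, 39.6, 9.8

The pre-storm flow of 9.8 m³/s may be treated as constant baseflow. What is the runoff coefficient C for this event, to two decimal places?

ΣQ_DR = 801.0 m³/s; V = ΣQ_DR·Δt = 8.651 × 10^6 m³.
Runoff depth d = V / A = 9.943 mm.
C = d / P = 9.943 / 31.8 = 0.31.

C ≈ 0.31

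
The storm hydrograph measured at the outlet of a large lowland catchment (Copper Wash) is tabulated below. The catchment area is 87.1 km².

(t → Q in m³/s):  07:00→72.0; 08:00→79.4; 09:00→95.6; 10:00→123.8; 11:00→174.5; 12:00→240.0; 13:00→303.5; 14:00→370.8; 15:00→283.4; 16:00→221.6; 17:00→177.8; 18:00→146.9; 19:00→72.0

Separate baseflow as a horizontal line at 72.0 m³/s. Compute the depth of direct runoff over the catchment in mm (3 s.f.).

d ≈ 58.9 mm

Direct runoff: 0.0, 7.4, 23.6, 51.8, 102.5, 168.0, 231.5, 298.8, 211.4, 149.6, 105.8, 74.9, 0.0 m³/s; ΣQ_DR = 1425 m³/s.
V = ΣQ_DR · Δt = 1425 × 3600 s = 5.131 × 10^6 m³.
Over A = 87.1 km², depth = V / A = 58.9 mm.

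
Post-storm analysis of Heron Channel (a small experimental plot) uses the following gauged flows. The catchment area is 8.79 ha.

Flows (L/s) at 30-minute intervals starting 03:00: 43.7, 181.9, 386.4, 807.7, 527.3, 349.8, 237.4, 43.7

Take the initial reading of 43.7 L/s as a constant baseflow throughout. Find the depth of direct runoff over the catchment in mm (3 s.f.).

Direct runoff: 0.0, 138.2, 342.7, 764.0, 483.6, 306.1, 193.7, 0.0 L/s; ΣQ_DR = 2228 L/s.
V = ΣQ_DR · Δt = 2228 × 1800 s = 4.011 × 10^6 L.
Over A = 8.79 ha, depth = V / A = 45.6 mm.

d ≈ 45.6 mm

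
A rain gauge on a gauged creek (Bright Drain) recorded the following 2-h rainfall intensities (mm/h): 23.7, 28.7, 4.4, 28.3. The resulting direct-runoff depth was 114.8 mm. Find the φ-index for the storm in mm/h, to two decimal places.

φ ≈ 7.77 mm/h

Only the 3 blocks with intensity above φ contribute runoff: 23.7, 28.7, 28.3 mm/h.
Σ(I−φ)·Δt = d  ⇒  (23.7+28.7+28.3 − 3φ)·2 = 114.8
φ = (80.70 − 114.8/2) / 3 = 7.77 mm/h.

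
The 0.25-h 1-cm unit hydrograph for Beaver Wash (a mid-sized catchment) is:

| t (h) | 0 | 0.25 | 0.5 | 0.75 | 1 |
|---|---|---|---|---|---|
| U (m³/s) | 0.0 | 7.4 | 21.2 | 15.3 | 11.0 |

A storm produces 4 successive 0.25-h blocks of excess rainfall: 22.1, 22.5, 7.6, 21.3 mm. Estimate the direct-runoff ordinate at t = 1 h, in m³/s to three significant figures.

Q ≈ 90.6 m³/s

By discrete convolution, Q_j = Σ (P_i / 10 mm) · U_{j−i}.
At t = 1 h (j=4): Q = (22.1/10)·11.0 + (22.5/10)·15.3 + (7.6/10)·21.2 + (21.3/10)·7.4 = 90.6 m³/s.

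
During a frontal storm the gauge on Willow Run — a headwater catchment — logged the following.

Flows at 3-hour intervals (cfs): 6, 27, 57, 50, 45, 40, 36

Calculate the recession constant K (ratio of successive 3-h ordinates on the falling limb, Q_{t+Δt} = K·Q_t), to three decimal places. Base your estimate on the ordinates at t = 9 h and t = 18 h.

Using the recession-limb readings at t = 9 h and t = 18 h: Q falls from 50 to 36 cfs over 3 intervals.
K = (Q₂/Q₁)^(1/3) = (36/50)^(1/3) = 0.896.

K ≈ 0.896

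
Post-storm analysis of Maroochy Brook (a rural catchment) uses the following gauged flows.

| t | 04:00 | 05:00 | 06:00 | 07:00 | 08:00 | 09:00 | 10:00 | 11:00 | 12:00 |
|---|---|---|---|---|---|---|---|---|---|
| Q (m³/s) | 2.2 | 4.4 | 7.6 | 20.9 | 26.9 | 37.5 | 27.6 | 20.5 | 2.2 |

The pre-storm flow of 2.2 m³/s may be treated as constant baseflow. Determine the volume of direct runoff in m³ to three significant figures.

Direct-runoff ordinates (Q − Q_b): 0.0, 2.2, 5.4, 18.7, 24.7, 35.3, 25.4, 18.3, 0.0 m³/s.
ΣQ_DR = 130.0 m³/s.
With Δt = 1 h = 3600 s, V = ΣQ_DR · Δt = 130.0 × 3600 = 4.68 × 10^5 m³.

V ≈ 4.68 × 10^5 m³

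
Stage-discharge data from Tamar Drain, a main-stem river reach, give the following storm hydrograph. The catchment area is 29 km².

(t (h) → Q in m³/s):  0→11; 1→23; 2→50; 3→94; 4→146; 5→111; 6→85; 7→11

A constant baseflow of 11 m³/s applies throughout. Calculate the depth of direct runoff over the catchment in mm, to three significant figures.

d ≈ 55.0 mm

Direct runoff: 0.0, 12.0, 39.0, 83.0, 135.0, 100.0, 74.0, 0.0 m³/s; ΣQ_DR = 443.0 m³/s.
V = ΣQ_DR · Δt = 443.0 × 3600 s = 1.595 × 10^6 m³.
Over A = 29 km², depth = V / A = 55.0 mm.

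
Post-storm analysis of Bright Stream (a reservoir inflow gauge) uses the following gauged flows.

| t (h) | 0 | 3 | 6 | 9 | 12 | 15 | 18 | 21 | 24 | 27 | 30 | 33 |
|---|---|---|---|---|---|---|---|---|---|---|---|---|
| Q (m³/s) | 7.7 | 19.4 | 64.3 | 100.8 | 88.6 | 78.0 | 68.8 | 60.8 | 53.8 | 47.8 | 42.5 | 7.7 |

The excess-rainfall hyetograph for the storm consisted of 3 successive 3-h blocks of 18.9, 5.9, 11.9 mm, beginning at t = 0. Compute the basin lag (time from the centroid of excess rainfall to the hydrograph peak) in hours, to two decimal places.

t_L ≈ 5.07 h

Centroid of excess rainfall: t_c = Σ P_i·t̄_i / ΣP_i = 3.9278 h (block centres at 1.5, 4.5, 7.5 h).
Hydrograph peak occurs at t = 9 h, so basin lag t_L = 9 − 3.9278 = 5.07 h.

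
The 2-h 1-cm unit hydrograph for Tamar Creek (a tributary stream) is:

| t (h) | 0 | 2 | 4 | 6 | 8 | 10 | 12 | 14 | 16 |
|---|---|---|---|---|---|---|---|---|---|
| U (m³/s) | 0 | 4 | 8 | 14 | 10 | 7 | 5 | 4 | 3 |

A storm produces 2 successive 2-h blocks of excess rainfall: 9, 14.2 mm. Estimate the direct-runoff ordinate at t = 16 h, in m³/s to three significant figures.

By discrete convolution, Q_j = Σ (P_i / 10 mm) · U_{j−i}.
At t = 16 h (j=8): Q = (9/10)·3 + (14.2/10)·4 = 8.38 m³/s.

Q ≈ 8.38 m³/s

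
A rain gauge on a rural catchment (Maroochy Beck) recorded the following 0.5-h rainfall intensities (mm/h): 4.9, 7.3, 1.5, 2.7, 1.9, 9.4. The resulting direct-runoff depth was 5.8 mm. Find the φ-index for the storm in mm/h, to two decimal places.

φ ≈ 3.33 mm/h

Only the 3 blocks with intensity above φ contribute runoff: 4.9, 7.3, 9.4 mm/h.
Σ(I−φ)·Δt = d  ⇒  (4.9+7.3+9.4 − 3φ)·0.5 = 5.8
φ = (21.60 − 5.8/0.5) / 3 = 3.33 mm/h.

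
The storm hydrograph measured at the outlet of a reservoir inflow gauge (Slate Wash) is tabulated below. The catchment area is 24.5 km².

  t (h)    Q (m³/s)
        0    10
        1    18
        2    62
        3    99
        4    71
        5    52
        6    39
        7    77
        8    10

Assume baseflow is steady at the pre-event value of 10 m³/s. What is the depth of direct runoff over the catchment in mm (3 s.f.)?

d ≈ 51.1 mm

Direct runoff: 0.0, 8.0, 52.0, 89.0, 61.0, 42.0, 29.0, 67.0, 0.0 m³/s; ΣQ_DR = 348.0 m³/s.
V = ΣQ_DR · Δt = 348.0 × 3600 s = 1.253 × 10^6 m³.
Over A = 24.5 km², depth = V / A = 51.1 mm.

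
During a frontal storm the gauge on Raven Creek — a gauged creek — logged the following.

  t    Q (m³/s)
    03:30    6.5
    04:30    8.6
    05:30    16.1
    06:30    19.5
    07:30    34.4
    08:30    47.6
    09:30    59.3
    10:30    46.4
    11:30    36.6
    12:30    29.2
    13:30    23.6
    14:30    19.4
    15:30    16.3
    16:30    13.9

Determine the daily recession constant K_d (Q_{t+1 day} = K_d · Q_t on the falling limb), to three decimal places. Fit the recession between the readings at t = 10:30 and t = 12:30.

K_d ≈ 0.004

Between t = 10:30 and t = 12:30 the flow falls from 46.4 to 29.2 m³/s over 2×1 h = 2 h.
Per-interval ratio K = (29.2/46.4)^(1/2) = 0.7933; K_d = K^(24/1) = 0.004.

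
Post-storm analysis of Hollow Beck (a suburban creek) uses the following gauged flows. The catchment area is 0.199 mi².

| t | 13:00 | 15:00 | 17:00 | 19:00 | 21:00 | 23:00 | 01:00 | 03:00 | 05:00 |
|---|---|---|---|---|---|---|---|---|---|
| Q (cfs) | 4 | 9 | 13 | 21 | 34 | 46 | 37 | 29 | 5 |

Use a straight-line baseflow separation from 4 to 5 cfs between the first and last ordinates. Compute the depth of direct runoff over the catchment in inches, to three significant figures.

Direct runoff: 0.00, 4.88, 8.75, 16.62, 29.50, 41.38, 32.25, 24.12, 0.00 cfs; ΣQ_DR = 157.5 cfs.
V = ΣQ_DR · Δt = 157.5 × 7200 s = 1.134 × 10^6 ft³.
Over A = 0.199 mi², depth = V / A = 2.45 in.

d ≈ 2.45 in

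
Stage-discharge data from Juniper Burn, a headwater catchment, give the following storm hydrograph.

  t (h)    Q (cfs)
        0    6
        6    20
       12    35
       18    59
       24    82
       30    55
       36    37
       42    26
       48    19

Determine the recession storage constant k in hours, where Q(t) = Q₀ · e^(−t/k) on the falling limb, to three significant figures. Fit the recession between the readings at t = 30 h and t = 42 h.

k ≈ 16.0 h

On the falling limb, Q drops from 55 to 26 cfs between t = 30 h and t = 42 h (Δt = 12 h).
k = −Δt / ln(Q₂/Q₁) = −12 / ln(26/55) = 16.0 h.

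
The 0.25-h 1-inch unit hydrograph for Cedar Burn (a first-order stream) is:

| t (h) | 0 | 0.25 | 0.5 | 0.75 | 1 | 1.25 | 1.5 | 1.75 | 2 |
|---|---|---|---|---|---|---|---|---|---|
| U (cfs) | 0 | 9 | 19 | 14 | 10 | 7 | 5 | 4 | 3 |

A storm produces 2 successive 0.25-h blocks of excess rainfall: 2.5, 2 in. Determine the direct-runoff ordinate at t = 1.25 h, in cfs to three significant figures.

By discrete convolution, Q_j = Σ (P_i / 1 in) · U_{j−i}.
At t = 1.25 h (j=5): Q = (2.5/1)·7 + (2/1)·10 = 37.5 cfs.

Q ≈ 37.5 cfs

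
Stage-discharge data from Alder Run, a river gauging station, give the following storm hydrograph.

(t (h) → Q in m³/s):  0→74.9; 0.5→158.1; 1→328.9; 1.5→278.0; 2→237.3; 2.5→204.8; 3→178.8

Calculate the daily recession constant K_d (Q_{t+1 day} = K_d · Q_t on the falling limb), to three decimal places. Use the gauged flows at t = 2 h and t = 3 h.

K_d ≈ 0.001

Between t = 2 h and t = 3 h the flow falls from 237.3 to 178.8 m³/s over 2×0.5 h = 1 h.
Per-interval ratio K = (178.8/237.3)^(1/2) = 0.8680; K_d = K^(24/0.5) = 0.001.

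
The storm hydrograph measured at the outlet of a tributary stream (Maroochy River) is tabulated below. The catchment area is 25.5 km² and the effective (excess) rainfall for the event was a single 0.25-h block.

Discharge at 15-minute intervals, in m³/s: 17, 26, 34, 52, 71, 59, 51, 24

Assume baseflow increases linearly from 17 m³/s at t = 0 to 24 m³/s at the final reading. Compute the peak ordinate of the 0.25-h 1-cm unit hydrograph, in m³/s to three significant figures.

U_p ≈ 83.3 m³/s

Direct runoff: 0.00, 8.00, 15.00, 32.00, 50.00, 37.00, 28.00, 0.00 m³/s; ΣQ_DR = 170.0 m³/s, peak = 50.00 m³/s.
Runoff depth d = ΣQ_DR·Δt / A = 170.0 × 900 / (25.5 km²) = 6.000 mm.
The 1-cm UH is the DRH scaled by (10 mm)/d, so U_p = 50.00 × 10/6.000 = 83.3 m³/s.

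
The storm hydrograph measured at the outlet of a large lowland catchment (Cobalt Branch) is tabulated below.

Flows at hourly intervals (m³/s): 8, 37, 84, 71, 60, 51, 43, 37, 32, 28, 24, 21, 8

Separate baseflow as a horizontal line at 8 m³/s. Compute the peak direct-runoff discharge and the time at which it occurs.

Subtracting baseflow gives direct-runoff ordinates: 0.0, 29.0, 76.0, 63.0, 52.0, 43.0, 35.0, 29.0, 24.0, 20.0, 16.0, 13.0, 0.0 m³/s.
The maximum is 76.0 m³/s, occurring at the reading for t = 2 h.

Q_p = 76.0 m³/s at t = 2 h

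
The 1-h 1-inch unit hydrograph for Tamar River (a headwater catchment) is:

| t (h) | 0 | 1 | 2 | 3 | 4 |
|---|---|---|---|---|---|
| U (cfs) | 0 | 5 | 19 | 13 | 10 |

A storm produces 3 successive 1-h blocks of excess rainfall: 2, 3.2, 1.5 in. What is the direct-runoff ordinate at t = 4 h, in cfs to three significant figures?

By discrete convolution, Q_j = Σ (P_i / 1 in) · U_{j−i}.
At t = 4 h (j=4): Q = (2/1)·10 + (3.2/1)·13 + (1.5/1)·19 = 90.1 cfs.

Q ≈ 90.1 cfs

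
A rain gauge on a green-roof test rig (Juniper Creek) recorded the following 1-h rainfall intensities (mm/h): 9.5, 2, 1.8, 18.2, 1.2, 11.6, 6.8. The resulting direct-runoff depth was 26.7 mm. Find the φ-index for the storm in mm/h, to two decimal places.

φ ≈ 4.85 mm/h

Only the 4 blocks with intensity above φ contribute runoff: 9.5, 18.2, 11.6, 6.8 mm/h.
Σ(I−φ)·Δt = d  ⇒  (9.5+18.2+11.6+6.8 − 4φ)·1 = 26.7
φ = (46.10 − 26.7/1) / 4 = 4.85 mm/h.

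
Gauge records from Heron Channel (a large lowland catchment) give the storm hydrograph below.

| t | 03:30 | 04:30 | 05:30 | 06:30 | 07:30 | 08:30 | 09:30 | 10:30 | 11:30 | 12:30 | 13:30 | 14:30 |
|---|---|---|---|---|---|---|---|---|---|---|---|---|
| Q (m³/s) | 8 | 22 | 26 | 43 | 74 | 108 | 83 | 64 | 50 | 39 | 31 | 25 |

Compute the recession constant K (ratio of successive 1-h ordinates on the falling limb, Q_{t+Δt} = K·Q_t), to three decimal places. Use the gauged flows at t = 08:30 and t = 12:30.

K ≈ 0.775

Using the recession-limb readings at t = 08:30 and t = 12:30: Q falls from 108 to 39 m³/s over 4 intervals.
K = (Q₂/Q₁)^(1/4) = (39/108)^(1/4) = 0.775.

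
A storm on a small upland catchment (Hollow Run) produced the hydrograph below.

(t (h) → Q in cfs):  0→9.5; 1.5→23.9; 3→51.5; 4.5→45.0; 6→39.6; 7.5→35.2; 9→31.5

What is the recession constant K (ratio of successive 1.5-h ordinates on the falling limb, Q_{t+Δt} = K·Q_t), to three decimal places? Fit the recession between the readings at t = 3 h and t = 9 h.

K ≈ 0.884

Using the recession-limb readings at t = 3 h and t = 9 h: Q falls from 51.5 to 31.5 cfs over 4 intervals.
K = (Q₂/Q₁)^(1/4) = (31.5/51.5)^(1/4) = 0.884.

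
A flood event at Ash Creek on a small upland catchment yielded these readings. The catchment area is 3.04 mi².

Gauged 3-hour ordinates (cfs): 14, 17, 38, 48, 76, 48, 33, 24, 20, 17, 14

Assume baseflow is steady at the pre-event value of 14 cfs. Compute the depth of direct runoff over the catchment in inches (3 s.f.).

Direct runoff: 0.0, 3.0, 24.0, 34.0, 62.0, 34.0, 19.0, 10.0, 6.0, 3.0, 0.0 cfs; ΣQ_DR = 195.0 cfs.
V = ΣQ_DR · Δt = 195.0 × 10800 s = 2.106 × 10^6 ft³.
Over A = 3.04 mi², depth = V / A = 0.298 in.

d ≈ 0.298 in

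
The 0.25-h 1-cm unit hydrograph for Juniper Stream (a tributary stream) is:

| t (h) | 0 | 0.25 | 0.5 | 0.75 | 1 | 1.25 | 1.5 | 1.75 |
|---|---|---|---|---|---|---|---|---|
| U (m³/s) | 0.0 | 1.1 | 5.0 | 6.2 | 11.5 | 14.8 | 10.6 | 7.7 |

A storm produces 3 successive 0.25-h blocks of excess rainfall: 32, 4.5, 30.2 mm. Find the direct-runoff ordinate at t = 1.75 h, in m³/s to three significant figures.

Q ≈ 74.1 m³/s

By discrete convolution, Q_j = Σ (P_i / 10 mm) · U_{j−i}.
At t = 1.75 h (j=7): Q = (32/10)·7.7 + (4.5/10)·10.6 + (30.2/10)·14.8 = 74.1 m³/s.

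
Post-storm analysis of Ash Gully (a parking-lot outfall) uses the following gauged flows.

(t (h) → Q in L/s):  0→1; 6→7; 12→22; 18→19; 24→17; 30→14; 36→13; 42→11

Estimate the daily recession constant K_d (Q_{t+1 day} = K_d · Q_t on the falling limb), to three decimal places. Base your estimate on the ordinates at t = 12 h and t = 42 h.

K_d ≈ 0.574

Between t = 12 h and t = 42 h the flow falls from 22 to 11 L/s over 5×6 h = 30 h.
Per-interval ratio K = (11/22)^(1/5) = 0.8706; K_d = K^(24/6) = 0.574.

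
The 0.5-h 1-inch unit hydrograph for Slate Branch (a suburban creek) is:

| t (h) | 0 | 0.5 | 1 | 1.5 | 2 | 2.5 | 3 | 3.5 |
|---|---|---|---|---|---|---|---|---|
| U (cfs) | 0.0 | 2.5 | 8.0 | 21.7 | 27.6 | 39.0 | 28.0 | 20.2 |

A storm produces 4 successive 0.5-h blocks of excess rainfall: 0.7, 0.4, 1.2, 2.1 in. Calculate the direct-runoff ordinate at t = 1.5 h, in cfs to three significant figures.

Q ≈ 21.4 cfs

By discrete convolution, Q_j = Σ (P_i / 1 in) · U_{j−i}.
At t = 1.5 h (j=3): Q = (0.7/1)·21.7 + (0.4/1)·8.0 + (1.2/1)·2.5 + (2.1/1)·0.0 = 21.4 cfs.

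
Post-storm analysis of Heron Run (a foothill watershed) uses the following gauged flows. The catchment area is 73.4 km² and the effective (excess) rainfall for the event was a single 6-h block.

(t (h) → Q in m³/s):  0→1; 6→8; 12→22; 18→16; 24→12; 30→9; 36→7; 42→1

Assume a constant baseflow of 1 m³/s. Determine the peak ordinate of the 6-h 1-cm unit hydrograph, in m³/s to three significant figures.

U_p ≈ 10.5 m³/s

Direct runoff: 0.0, 7.0, 21.0, 15.0, 11.0, 8.0, 6.0, 0.0 m³/s; ΣQ_DR = 68.00 m³/s, peak = 21.0 m³/s.
Runoff depth d = ΣQ_DR·Δt / A = 68.00 × 21600 / (73.4 km²) = 20.01 mm.
The 1-cm UH is the DRH scaled by (10 mm)/d, so U_p = 21.0 × 10/20.01 = 10.5 m³/s.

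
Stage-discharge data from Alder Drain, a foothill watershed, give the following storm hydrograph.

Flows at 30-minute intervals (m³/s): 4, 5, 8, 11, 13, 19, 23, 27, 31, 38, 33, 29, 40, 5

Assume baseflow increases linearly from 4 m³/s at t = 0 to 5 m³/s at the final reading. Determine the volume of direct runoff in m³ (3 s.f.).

V ≈ 4.01 × 10^5 m³

Direct-runoff ordinates (Q − Q_b): 0.00, 0.92, 3.85, 6.77, 8.69, 14.62, 18.54, 22.46, 26.38, 33.31, 28.23, 24.15, 35.08, 0.00 m³/s.
ΣQ_DR = 223.0 m³/s.
With Δt = 0.5 h = 1800 s, V = ΣQ_DR · Δt = 223.0 × 1800 = 4.01 × 10^5 m³.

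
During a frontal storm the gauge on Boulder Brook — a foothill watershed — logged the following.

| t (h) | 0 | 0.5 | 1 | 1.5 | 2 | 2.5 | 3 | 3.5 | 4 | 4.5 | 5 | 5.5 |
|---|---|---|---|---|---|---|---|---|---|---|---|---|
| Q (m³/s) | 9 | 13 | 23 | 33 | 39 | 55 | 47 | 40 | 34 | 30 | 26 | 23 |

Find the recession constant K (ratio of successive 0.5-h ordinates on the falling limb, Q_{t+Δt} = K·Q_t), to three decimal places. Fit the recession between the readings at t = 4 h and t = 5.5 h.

K ≈ 0.878

Using the recession-limb readings at t = 4 h and t = 5.5 h: Q falls from 34 to 23 m³/s over 3 intervals.
K = (Q₂/Q₁)^(1/3) = (23/34)^(1/3) = 0.878.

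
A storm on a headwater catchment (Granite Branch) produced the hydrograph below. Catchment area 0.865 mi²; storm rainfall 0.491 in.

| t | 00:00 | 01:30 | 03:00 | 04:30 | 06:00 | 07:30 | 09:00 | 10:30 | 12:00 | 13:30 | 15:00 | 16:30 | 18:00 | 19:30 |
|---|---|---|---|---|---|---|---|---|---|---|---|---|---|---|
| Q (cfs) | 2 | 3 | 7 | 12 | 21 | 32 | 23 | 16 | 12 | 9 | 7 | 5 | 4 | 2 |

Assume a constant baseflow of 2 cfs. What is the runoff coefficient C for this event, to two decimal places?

C ≈ 0.70

ΣQ_DR = 127.0 cfs; V = ΣQ_DR·Δt = 6.858 × 10^5 ft³.
Runoff depth d = V / A = 0.3413 in.
C = d / P = 0.3413 / 0.491 = 0.70.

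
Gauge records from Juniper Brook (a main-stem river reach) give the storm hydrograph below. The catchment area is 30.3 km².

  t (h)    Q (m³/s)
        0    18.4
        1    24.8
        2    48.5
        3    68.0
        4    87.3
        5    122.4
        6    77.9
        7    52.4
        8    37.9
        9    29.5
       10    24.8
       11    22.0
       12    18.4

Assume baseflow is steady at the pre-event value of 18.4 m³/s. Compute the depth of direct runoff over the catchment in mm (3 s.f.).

Direct runoff: 0.0, 6.4, 30.1, 49.6, 68.9, 104.0, 59.5, 34.0, 19.5, 11.1, 6.4, 3.6, 0.0 m³/s; ΣQ_DR = 393.1 m³/s.
V = ΣQ_DR · Δt = 393.1 × 3600 s = 1.415 × 10^6 m³.
Over A = 30.3 km², depth = V / A = 46.7 mm.

d ≈ 46.7 mm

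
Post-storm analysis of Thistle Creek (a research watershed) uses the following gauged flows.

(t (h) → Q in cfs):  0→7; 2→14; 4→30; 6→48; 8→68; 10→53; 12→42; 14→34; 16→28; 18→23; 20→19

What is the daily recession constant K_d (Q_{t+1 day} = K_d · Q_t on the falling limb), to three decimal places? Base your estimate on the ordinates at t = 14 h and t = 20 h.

K_d ≈ 0.098

Between t = 14 h and t = 20 h the flow falls from 34 to 19 cfs over 3×2 h = 6 h.
Per-interval ratio K = (19/34)^(1/3) = 0.8237; K_d = K^(24/2) = 0.098.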